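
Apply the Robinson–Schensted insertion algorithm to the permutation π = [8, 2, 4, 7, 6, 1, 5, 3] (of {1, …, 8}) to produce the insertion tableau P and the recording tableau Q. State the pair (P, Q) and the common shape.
P = [1, 3, 5] / [2, 4] / [6] / [7] / [8];  Q = [1, 3, 4] / [2, 7] / [5] / [6] / [8];  common shape = (3, 2, 1, 1, 1)

Row-insert the values π_1, π_2, … into P one at a time, bumping the leftmost entry strictly greater than the inserted value down to the next row. The recording tableau Q records, in position (i, j), the step at which that cell was added to P.
  Insert 8 (step 1): P = [8];  Q = [1]
  Insert 2 (step 2): P = [2] / [8];  Q = [1] / [2]
  Insert 4 (step 3): P = [2, 4] / [8];  Q = [1, 3] / [2]
  Insert 7 (step 4): P = [2, 4, 7] / [8];  Q = [1, 3, 4] / [2]
  Insert 6 (step 5): P = [2, 4, 6] / [7] / [8];  Q = [1, 3, 4] / [2] / [5]
  Insert 1 (step 6): P = [1, 4, 6] / [2] / [7] / [8];  Q = [1, 3, 4] / [2] / [5] / [6]
  Insert 5 (step 7): P = [1, 4, 5] / [2, 6] / [7] / [8];  Q = [1, 3, 4] / [2, 7] / [5] / [6]
  Insert 3 (step 8): P = [1, 3, 5] / [2, 4] / [6] / [7] / [8];  Q = [1, 3, 4] / [2, 7] / [5] / [6] / [8]
Final shape: (3, 2, 1, 1, 1).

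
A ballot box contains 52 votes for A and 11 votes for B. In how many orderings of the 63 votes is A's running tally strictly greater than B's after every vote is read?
Strict-lead orderings = 400752389361

Total orderings of the 63 votes with 52 for A: C(63, 52) = 615790256823. By the Bertrand ballot formula (Cycle Lemma / reflection principle), the number of orderings in which A is strictly ahead of B throughout is (p − q)/(p + q) · C(p + q, p) = (52 − 11)/(52 + 11) · 615790256823 = 400752389361.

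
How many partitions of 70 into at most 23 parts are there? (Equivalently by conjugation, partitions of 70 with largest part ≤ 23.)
p(70, parts ≤ 23) = 3450002

Use the recurrence p(n, m) = p(n, m−1) + p(n−m, m): either the largest part is < m (count p(n, m−1)) or the largest part is exactly m (remove one copy of m, count p(n−m, m)). With p(0, ·) = 1 this gives p(70, parts ≤ 23) = 3450002. (By conjugating Young diagrams, this also counts partitions of 70 into at most 23 parts.)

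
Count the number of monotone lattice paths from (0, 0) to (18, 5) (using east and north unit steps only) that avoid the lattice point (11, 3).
Number of paths = 20545

Total paths from (0, 0) to (18, 5): C(23, 18) = 33649. Paths through (11, 3): (paths (0, 0) → (11, 3)) × (paths (11, 3) → (18, 5)) = C(14, 11) · C(9, 7) = 364 · 36 = 13104. Avoidance count = 33649 − 13104 = 20545.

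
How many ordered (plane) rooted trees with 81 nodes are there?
C_80 = 1136359577947336271931632877004667456667613940

These ordered rooted trees are counted by the Catalan number C_n = (1/(n + 1)) · C(2n, n). For n = 80: C_80 = (1/81) · C(160, 80) = 92045125813734238026462263037378063990076729140/81 = 1136359577947336271931632877004667456667613940.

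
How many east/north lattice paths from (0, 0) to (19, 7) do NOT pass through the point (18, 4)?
Number of paths = 628540

Total paths from (0, 0) to (19, 7): C(26, 19) = 657800. Paths through (18, 4): (paths (0, 0) → (18, 4)) × (paths (18, 4) → (19, 7)) = C(22, 18) · C(4, 1) = 7315 · 4 = 29260. Avoidance count = 657800 − 29260 = 628540.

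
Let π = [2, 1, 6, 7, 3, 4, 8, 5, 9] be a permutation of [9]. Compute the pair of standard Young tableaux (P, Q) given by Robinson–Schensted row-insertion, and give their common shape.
P = [1, 3, 4, 5, 9] / [2, 6, 7, 8];  Q = [1, 3, 4, 7, 9] / [2, 5, 6, 8];  common shape = (5, 4)

Row-insert the values π_1, π_2, … into P one at a time, bumping the leftmost entry strictly greater than the inserted value down to the next row. The recording tableau Q records, in position (i, j), the step at which that cell was added to P.
  Insert 2 (step 1): P = [2];  Q = [1]
  Insert 1 (step 2): P = [1] / [2];  Q = [1] / [2]
  Insert 6 (step 3): P = [1, 6] / [2];  Q = [1, 3] / [2]
  Insert 7 (step 4): P = [1, 6, 7] / [2];  Q = [1, 3, 4] / [2]
  Insert 3 (step 5): P = [1, 3, 7] / [2, 6];  Q = [1, 3, 4] / [2, 5]
  Insert 4 (step 6): P = [1, 3, 4] / [2, 6, 7];  Q = [1, 3, 4] / [2, 5, 6]
  Insert 8 (step 7): P = [1, 3, 4, 8] / [2, 6, 7];  Q = [1, 3, 4, 7] / [2, 5, 6]
  Insert 5 (step 8): P = [1, 3, 4, 5] / [2, 6, 7, 8];  Q = [1, 3, 4, 7] / [2, 5, 6, 8]
  Insert 9 (step 9): P = [1, 3, 4, 5, 9] / [2, 6, 7, 8];  Q = [1, 3, 4, 7, 9] / [2, 5, 6, 8]
Final shape: (5, 4).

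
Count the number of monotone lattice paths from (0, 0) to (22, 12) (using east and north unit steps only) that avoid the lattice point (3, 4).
Number of paths = 470651415

Total paths from (0, 0) to (22, 12): C(34, 22) = 548354040. Paths through (3, 4): (paths (0, 0) → (3, 4)) × (paths (3, 4) → (22, 12)) = C(7, 3) · C(27, 19) = 35 · 2220075 = 77702625. Avoidance count = 548354040 − 77702625 = 470651415.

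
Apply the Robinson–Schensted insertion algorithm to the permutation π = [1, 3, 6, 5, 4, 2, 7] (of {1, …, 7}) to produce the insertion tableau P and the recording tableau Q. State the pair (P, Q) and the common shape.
P = [1, 2, 4, 7] / [3] / [5] / [6];  Q = [1, 2, 3, 7] / [4] / [5] / [6];  common shape = (4, 1, 1, 1)

Row-insert the values π_1, π_2, … into P one at a time, bumping the leftmost entry strictly greater than the inserted value down to the next row. The recording tableau Q records, in position (i, j), the step at which that cell was added to P.
  Insert 1 (step 1): P = [1];  Q = [1]
  Insert 3 (step 2): P = [1, 3];  Q = [1, 2]
  Insert 6 (step 3): P = [1, 3, 6];  Q = [1, 2, 3]
  Insert 5 (step 4): P = [1, 3, 5] / [6];  Q = [1, 2, 3] / [4]
  Insert 4 (step 5): P = [1, 3, 4] / [5] / [6];  Q = [1, 2, 3] / [4] / [5]
  Insert 2 (step 6): P = [1, 2, 4] / [3] / [5] / [6];  Q = [1, 2, 3] / [4] / [5] / [6]
  Insert 7 (step 7): P = [1, 2, 4, 7] / [3] / [5] / [6];  Q = [1, 2, 3, 7] / [4] / [5] / [6]
Final shape: (4, 1, 1, 1).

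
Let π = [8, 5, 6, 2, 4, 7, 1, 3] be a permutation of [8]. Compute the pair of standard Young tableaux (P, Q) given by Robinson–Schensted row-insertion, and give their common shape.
P = [1, 3, 7] / [2, 4] / [5, 6] / [8];  Q = [1, 3, 6] / [2, 5] / [4, 8] / [7];  common shape = (3, 2, 2, 1)

Row-insert the values π_1, π_2, … into P one at a time, bumping the leftmost entry strictly greater than the inserted value down to the next row. The recording tableau Q records, in position (i, j), the step at which that cell was added to P.
  Insert 8 (step 1): P = [8];  Q = [1]
  Insert 5 (step 2): P = [5] / [8];  Q = [1] / [2]
  Insert 6 (step 3): P = [5, 6] / [8];  Q = [1, 3] / [2]
  Insert 2 (step 4): P = [2, 6] / [5] / [8];  Q = [1, 3] / [2] / [4]
  Insert 4 (step 5): P = [2, 4] / [5, 6] / [8];  Q = [1, 3] / [2, 5] / [4]
  Insert 7 (step 6): P = [2, 4, 7] / [5, 6] / [8];  Q = [1, 3, 6] / [2, 5] / [4]
  Insert 1 (step 7): P = [1, 4, 7] / [2, 6] / [5] / [8];  Q = [1, 3, 6] / [2, 5] / [4] / [7]
  Insert 3 (step 8): P = [1, 3, 7] / [2, 4] / [5, 6] / [8];  Q = [1, 3, 6] / [2, 5] / [4, 8] / [7]
Final shape: (3, 2, 2, 1).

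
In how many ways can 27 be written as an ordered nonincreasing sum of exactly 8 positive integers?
p(27, 8 parts) = 352

Partitions of n into exactly k parts are in bijection with partitions of n − k into at most k parts (subtract 1 from each part). So p(27, exactly 8) = p(19, parts ≤ 8). Computing via the recurrence p(m, j) = p(m, j−1) + p(m−j, j) gives 352.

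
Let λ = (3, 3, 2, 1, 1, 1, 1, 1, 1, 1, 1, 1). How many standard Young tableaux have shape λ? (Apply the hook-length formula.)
# SYT of shape (3, 3, 2, 1, 1, 1, 1, 1, 1, 1, 1, 1) = 20400

Hook-length formula: f^λ = n! / Π hook(c), product over all cells c of the Young diagram. For λ = (3, 3, 2, 1, 1, 1, 1, 1, 1, 1, 1, 1), n = 17 boxes. Hook lengths by row (left-to-right, top-to-bottom): [14, 4, 2]; [13, 3, 1]; [11, 1]; [9]; [8]; [7]; [6]; [5]; [4]; [3]; [2]; [1]. Product of hooks = 17435658240. So f^λ = 17! / 17435658240 = 355687428096000 / 17435658240 = 20400.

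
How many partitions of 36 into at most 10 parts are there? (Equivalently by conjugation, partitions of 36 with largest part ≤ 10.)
p(36, parts ≤ 10) = 9418

Use the recurrence p(n, m) = p(n, m−1) + p(n−m, m): either the largest part is < m (count p(n, m−1)) or the largest part is exactly m (remove one copy of m, count p(n−m, m)). With p(0, ·) = 1 this gives p(36, parts ≤ 10) = 9418. (By conjugating Young diagrams, this also counts partitions of 36 into at most 10 parts.)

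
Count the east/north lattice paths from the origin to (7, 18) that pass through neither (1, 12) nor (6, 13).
Number of paths = 306364

Inclusion–exclusion. Total paths: C(25, 7) = 480700. Through P₁: C(13, 1)·C(12, 6) = 12012. Through P₂: C(19, 6)·C(6, 1) = 162792. Since P₁ is strictly southwest of P₂, a monotone path through both must visit P₁ then P₂; paths through both = C(13, 1)·C(6, 5)·C(6, 1) = 468. Avoid both = 480700 − 12012 − 162792 + 468 = 306364.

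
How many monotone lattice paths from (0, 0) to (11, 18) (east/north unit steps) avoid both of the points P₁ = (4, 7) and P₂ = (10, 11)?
Number of paths = 21828042

Inclusion–exclusion. Total paths: C(29, 11) = 34597290. Through P₁: C(11, 4)·C(18, 7) = 10501920. Through P₂: C(21, 10)·C(8, 1) = 2821728. Since P₁ is strictly southwest of P₂, a monotone path through both must visit P₁ then P₂; paths through both = C(11, 4)·C(10, 6)·C(8, 1) = 554400. Avoid both = 34597290 − 10501920 − 2821728 + 554400 = 21828042.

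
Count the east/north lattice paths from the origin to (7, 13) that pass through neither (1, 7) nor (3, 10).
Number of paths = 62918

Inclusion–exclusion. Total paths: C(20, 7) = 77520. Through P₁: C(8, 1)·C(12, 6) = 7392. Through P₂: C(13, 3)·C(7, 4) = 10010. Since P₁ is strictly southwest of P₂, a monotone path through both must visit P₁ then P₂; paths through both = C(8, 1)·C(5, 2)·C(7, 4) = 2800. Avoid both = 77520 − 7392 − 10010 + 2800 = 62918.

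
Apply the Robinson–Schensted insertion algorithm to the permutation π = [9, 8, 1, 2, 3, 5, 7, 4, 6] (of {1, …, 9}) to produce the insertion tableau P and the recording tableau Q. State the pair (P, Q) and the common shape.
P = [1, 2, 3, 4, 6] / [5, 7] / [8] / [9];  Q = [1, 4, 5, 6, 7] / [2, 9] / [3] / [8];  common shape = (5, 2, 1, 1)

Row-insert the values π_1, π_2, … into P one at a time, bumping the leftmost entry strictly greater than the inserted value down to the next row. The recording tableau Q records, in position (i, j), the step at which that cell was added to P.
  Insert 9 (step 1): P = [9];  Q = [1]
  Insert 8 (step 2): P = [8] / [9];  Q = [1] / [2]
  Insert 1 (step 3): P = [1] / [8] / [9];  Q = [1] / [2] / [3]
  Insert 2 (step 4): P = [1, 2] / [8] / [9];  Q = [1, 4] / [2] / [3]
  Insert 3 (step 5): P = [1, 2, 3] / [8] / [9];  Q = [1, 4, 5] / [2] / [3]
  Insert 5 (step 6): P = [1, 2, 3, 5] / [8] / [9];  Q = [1, 4, 5, 6] / [2] / [3]
  Insert 7 (step 7): P = [1, 2, 3, 5, 7] / [8] / [9];  Q = [1, 4, 5, 6, 7] / [2] / [3]
  Insert 4 (step 8): P = [1, 2, 3, 4, 7] / [5] / [8] / [9];  Q = [1, 4, 5, 6, 7] / [2] / [3] / [8]
  Insert 6 (step 9): P = [1, 2, 3, 4, 6] / [5, 7] / [8] / [9];  Q = [1, 4, 5, 6, 7] / [2, 9] / [3] / [8]
Final shape: (5, 2, 1, 1).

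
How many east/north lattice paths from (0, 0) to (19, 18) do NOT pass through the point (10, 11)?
Number of paths = 13637560860

Total paths from (0, 0) to (19, 18): C(37, 19) = 17672631900. Paths through (10, 11): (paths (0, 0) → (10, 11)) × (paths (10, 11) → (19, 18)) = C(21, 10) · C(16, 9) = 352716 · 11440 = 4035071040. Avoidance count = 17672631900 − 4035071040 = 13637560860.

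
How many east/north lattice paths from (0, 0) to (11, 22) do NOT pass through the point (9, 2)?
Number of paths = 193524015

Total paths from (0, 0) to (11, 22): C(33, 11) = 193536720. Paths through (9, 2): (paths (0, 0) → (9, 2)) × (paths (9, 2) → (11, 22)) = C(11, 9) · C(22, 2) = 55 · 231 = 12705. Avoidance count = 193536720 − 12705 = 193524015.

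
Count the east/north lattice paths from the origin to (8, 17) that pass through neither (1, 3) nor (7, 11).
Number of paths = 477771

Inclusion–exclusion. Total paths: C(25, 8) = 1081575. Through P₁: C(4, 1)·C(21, 7) = 465120. Through P₂: C(18, 7)·C(7, 1) = 222768. Since P₁ is strictly southwest of P₂, a monotone path through both must visit P₁ then P₂; paths through both = C(4, 1)·C(14, 6)·C(7, 1) = 84084. Avoid both = 1081575 − 465120 − 222768 + 84084 = 477771.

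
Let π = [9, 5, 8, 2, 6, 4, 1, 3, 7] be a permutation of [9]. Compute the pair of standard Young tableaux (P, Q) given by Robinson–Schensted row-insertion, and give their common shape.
P = [1, 3, 7] / [2, 4] / [5, 6] / [8] / [9];  Q = [1, 3, 9] / [2, 5] / [4, 8] / [6] / [7];  common shape = (3, 2, 2, 1, 1)

Row-insert the values π_1, π_2, … into P one at a time, bumping the leftmost entry strictly greater than the inserted value down to the next row. The recording tableau Q records, in position (i, j), the step at which that cell was added to P.
  Insert 9 (step 1): P = [9];  Q = [1]
  Insert 5 (step 2): P = [5] / [9];  Q = [1] / [2]
  Insert 8 (step 3): P = [5, 8] / [9];  Q = [1, 3] / [2]
  Insert 2 (step 4): P = [2, 8] / [5] / [9];  Q = [1, 3] / [2] / [4]
  Insert 6 (step 5): P = [2, 6] / [5, 8] / [9];  Q = [1, 3] / [2, 5] / [4]
  Insert 4 (step 6): P = [2, 4] / [5, 6] / [8] / [9];  Q = [1, 3] / [2, 5] / [4] / [6]
  Insert 1 (step 7): P = [1, 4] / [2, 6] / [5] / [8] / [9];  Q = [1, 3] / [2, 5] / [4] / [6] / [7]
  Insert 3 (step 8): P = [1, 3] / [2, 4] / [5, 6] / [8] / [9];  Q = [1, 3] / [2, 5] / [4, 8] / [6] / [7]
  Insert 7 (step 9): P = [1, 3, 7] / [2, 4] / [5, 6] / [8] / [9];  Q = [1, 3, 9] / [2, 5] / [4, 8] / [6] / [7]
Final shape: (3, 2, 2, 1, 1).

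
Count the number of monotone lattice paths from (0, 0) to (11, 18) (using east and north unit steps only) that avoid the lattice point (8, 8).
Number of paths = 30916470

Total paths from (0, 0) to (11, 18): C(29, 11) = 34597290. Paths through (8, 8): (paths (0, 0) → (8, 8)) × (paths (8, 8) → (11, 18)) = C(16, 8) · C(13, 3) = 12870 · 286 = 3680820. Avoidance count = 34597290 − 3680820 = 30916470.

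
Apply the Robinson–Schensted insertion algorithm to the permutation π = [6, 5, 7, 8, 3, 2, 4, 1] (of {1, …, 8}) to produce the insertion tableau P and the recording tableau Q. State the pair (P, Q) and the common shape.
P = [1, 4, 8] / [2, 7] / [3] / [5] / [6];  Q = [1, 3, 4] / [2, 7] / [5] / [6] / [8];  common shape = (3, 2, 1, 1, 1)

Row-insert the values π_1, π_2, … into P one at a time, bumping the leftmost entry strictly greater than the inserted value down to the next row. The recording tableau Q records, in position (i, j), the step at which that cell was added to P.
  Insert 6 (step 1): P = [6];  Q = [1]
  Insert 5 (step 2): P = [5] / [6];  Q = [1] / [2]
  Insert 7 (step 3): P = [5, 7] / [6];  Q = [1, 3] / [2]
  Insert 8 (step 4): P = [5, 7, 8] / [6];  Q = [1, 3, 4] / [2]
  Insert 3 (step 5): P = [3, 7, 8] / [5] / [6];  Q = [1, 3, 4] / [2] / [5]
  Insert 2 (step 6): P = [2, 7, 8] / [3] / [5] / [6];  Q = [1, 3, 4] / [2] / [5] / [6]
  Insert 4 (step 7): P = [2, 4, 8] / [3, 7] / [5] / [6];  Q = [1, 3, 4] / [2, 7] / [5] / [6]
  Insert 1 (step 8): P = [1, 4, 8] / [2, 7] / [3] / [5] / [6];  Q = [1, 3, 4] / [2, 7] / [5] / [6] / [8]
Final shape: (3, 2, 1, 1, 1).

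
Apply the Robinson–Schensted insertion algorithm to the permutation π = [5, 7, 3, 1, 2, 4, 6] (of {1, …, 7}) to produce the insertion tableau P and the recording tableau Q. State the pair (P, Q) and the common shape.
P = [1, 2, 4, 6] / [3, 7] / [5];  Q = [1, 2, 6, 7] / [3, 5] / [4];  common shape = (4, 2, 1)

Row-insert the values π_1, π_2, … into P one at a time, bumping the leftmost entry strictly greater than the inserted value down to the next row. The recording tableau Q records, in position (i, j), the step at which that cell was added to P.
  Insert 5 (step 1): P = [5];  Q = [1]
  Insert 7 (step 2): P = [5, 7];  Q = [1, 2]
  Insert 3 (step 3): P = [3, 7] / [5];  Q = [1, 2] / [3]
  Insert 1 (step 4): P = [1, 7] / [3] / [5];  Q = [1, 2] / [3] / [4]
  Insert 2 (step 5): P = [1, 2] / [3, 7] / [5];  Q = [1, 2] / [3, 5] / [4]
  Insert 4 (step 6): P = [1, 2, 4] / [3, 7] / [5];  Q = [1, 2, 6] / [3, 5] / [4]
  Insert 6 (step 7): P = [1, 2, 4, 6] / [3, 7] / [5];  Q = [1, 2, 6, 7] / [3, 5] / [4]
Final shape: (4, 2, 1).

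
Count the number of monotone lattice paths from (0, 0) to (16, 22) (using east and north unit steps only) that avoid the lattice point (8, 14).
Number of paths = 18124534530

Total paths from (0, 0) to (16, 22): C(38, 16) = 22239974430. Paths through (8, 14): (paths (0, 0) → (8, 14)) × (paths (8, 14) → (16, 22)) = C(22, 8) · C(16, 8) = 319770 · 12870 = 4115439900. Avoidance count = 22239974430 − 4115439900 = 18124534530.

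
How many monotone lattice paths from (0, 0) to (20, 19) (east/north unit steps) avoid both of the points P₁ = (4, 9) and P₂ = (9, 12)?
Number of paths = 57045578525

Inclusion–exclusion. Total paths: C(39, 20) = 68923264410. Through P₁: C(13, 4)·C(26, 16) = 3797890525. Through P₂: C(21, 9)·C(18, 11) = 9354028320. Since P₁ is strictly southwest of P₂, a monotone path through both must visit P₁ then P₂; paths through both = C(13, 4)·C(8, 5)·C(18, 11) = 1274232960. Avoid both = 68923264410 − 3797890525 − 9354028320 + 1274232960 = 57045578525.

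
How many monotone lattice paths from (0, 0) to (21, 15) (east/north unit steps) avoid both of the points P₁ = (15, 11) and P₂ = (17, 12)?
Number of paths = 2940298035

Inclusion–exclusion. Total paths: C(36, 21) = 5567902560. Through P₁: C(26, 15)·C(10, 6) = 1622493600. Through P₂: C(29, 17)·C(7, 4) = 1816357725. Since P₁ is strictly southwest of P₂, a monotone path through both must visit P₁ then P₂; paths through both = C(26, 15)·C(3, 2)·C(7, 4) = 811246800. Avoid both = 5567902560 − 1622493600 − 1816357725 + 811246800 = 2940298035.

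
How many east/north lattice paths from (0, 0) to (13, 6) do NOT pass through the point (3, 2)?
Number of paths = 17122

Total paths from (0, 0) to (13, 6): C(19, 13) = 27132. Paths through (3, 2): (paths (0, 0) → (3, 2)) × (paths (3, 2) → (13, 6)) = C(5, 3) · C(14, 10) = 10 · 1001 = 10010. Avoidance count = 27132 − 10010 = 17122.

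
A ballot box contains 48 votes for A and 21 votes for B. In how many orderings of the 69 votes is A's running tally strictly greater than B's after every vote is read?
Strict-lead orderings = 105576915432168180

Total orderings of the 69 votes with 48 for A: C(69, 48) = 269807672771096460. By the Bertrand ballot formula (Cycle Lemma / reflection principle), the number of orderings in which A is strictly ahead of B throughout is (p − q)/(p + q) · C(p + q, p) = (48 − 21)/(48 + 21) · 269807672771096460 = 105576915432168180.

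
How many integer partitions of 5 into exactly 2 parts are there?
p(5, 2 parts) = 2

Partitions of n into exactly k parts ↔ partitions of n − k into at most k parts (subtract 1 from each part). For n = 5, k = 2, the partitions are: 4+1, 3+2. Count = 2.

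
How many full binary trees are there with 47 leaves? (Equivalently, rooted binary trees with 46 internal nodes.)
C_46 = 8740328711533173390046320

These full binary trees are counted by the Catalan number C_n = (1/(n + 1)) · C(2n, n). For n = 46: C_46 = (1/47) · C(92, 46) = 410795449442059149332177040/47 = 8740328711533173390046320.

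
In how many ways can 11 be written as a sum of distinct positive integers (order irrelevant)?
q(11) = 12

List partitions of 11 into distinct parts: 11, 10+1, 9+2, 8+3, 8+2+1, 7+4, 7+3+1, 6+5, 6+4+1, 6+3+2, 5+4+2, 5+3+2+1. There are q(11) = 12. (Euler: this equals the number of odd-part partitions of 11.)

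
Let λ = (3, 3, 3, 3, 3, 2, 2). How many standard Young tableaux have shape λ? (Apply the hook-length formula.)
# SYT of shape (3, 3, 3, 3, 3, 2, 2) = 831402

Hook-length formula: f^λ = n! / Π hook(c), product over all cells c of the Young diagram. For λ = (3, 3, 3, 3, 3, 2, 2), n = 19 boxes. Hook lengths by row (left-to-right, top-to-bottom): [9, 8, 5]; [8, 7, 4]; [7, 6, 3]; [6, 5, 2]; [5, 4, 1]; [3, 2]; [2, 1]. Product of hooks = 146313216000. So f^λ = 19! / 146313216000 = 121645100408832000 / 146313216000 = 831402.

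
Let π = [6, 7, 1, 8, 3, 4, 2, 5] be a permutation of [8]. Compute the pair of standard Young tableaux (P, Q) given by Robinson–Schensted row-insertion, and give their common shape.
P = [1, 2, 4, 5] / [3, 7, 8] / [6];  Q = [1, 2, 4, 8] / [3, 5, 6] / [7];  common shape = (4, 3, 1)

Row-insert the values π_1, π_2, … into P one at a time, bumping the leftmost entry strictly greater than the inserted value down to the next row. The recording tableau Q records, in position (i, j), the step at which that cell was added to P.
  Insert 6 (step 1): P = [6];  Q = [1]
  Insert 7 (step 2): P = [6, 7];  Q = [1, 2]
  Insert 1 (step 3): P = [1, 7] / [6];  Q = [1, 2] / [3]
  Insert 8 (step 4): P = [1, 7, 8] / [6];  Q = [1, 2, 4] / [3]
  Insert 3 (step 5): P = [1, 3, 8] / [6, 7];  Q = [1, 2, 4] / [3, 5]
  Insert 4 (step 6): P = [1, 3, 4] / [6, 7, 8];  Q = [1, 2, 4] / [3, 5, 6]
  Insert 2 (step 7): P = [1, 2, 4] / [3, 7, 8] / [6];  Q = [1, 2, 4] / [3, 5, 6] / [7]
  Insert 5 (step 8): P = [1, 2, 4, 5] / [3, 7, 8] / [6];  Q = [1, 2, 4, 8] / [3, 5, 6] / [7]
Final shape: (4, 3, 1).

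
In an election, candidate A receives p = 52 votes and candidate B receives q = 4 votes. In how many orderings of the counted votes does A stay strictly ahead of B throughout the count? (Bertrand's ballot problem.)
Strict-lead orderings = 314820

Total orderings of the 56 votes with 52 for A: C(56, 52) = 367290. By the Bertrand ballot formula (Cycle Lemma / reflection principle), the number of orderings in which A is strictly ahead of B throughout is (p − q)/(p + q) · C(p + q, p) = (52 − 4)/(52 + 4) · 367290 = 314820.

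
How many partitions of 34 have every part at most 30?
p(34, parts ≤ 30) = 12303

Use the recurrence p(n, m) = p(n, m−1) + p(n−m, m): either the largest part is < m (count p(n, m−1)) or the largest part is exactly m (remove one copy of m, count p(n−m, m)). With p(0, ·) = 1 this gives p(34, parts ≤ 30) = 12303. (By conjugating Young diagrams, this also counts partitions of 34 into at most 30 parts.)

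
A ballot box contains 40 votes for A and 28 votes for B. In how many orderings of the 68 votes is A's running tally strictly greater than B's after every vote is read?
Strict-lead orderings = 1759318006963275528

Total orderings of the 68 votes with 40 for A: C(68, 40) = 9969468706125227992. By the Bertrand ballot formula (Cycle Lemma / reflection principle), the number of orderings in which A is strictly ahead of B throughout is (p − q)/(p + q) · C(p + q, p) = (40 − 28)/(40 + 28) · 9969468706125227992 = 1759318006963275528.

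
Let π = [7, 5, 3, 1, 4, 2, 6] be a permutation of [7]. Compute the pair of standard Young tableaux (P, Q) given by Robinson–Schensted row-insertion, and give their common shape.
P = [1, 2, 6] / [3, 4] / [5] / [7];  Q = [1, 5, 7] / [2, 6] / [3] / [4];  common shape = (3, 2, 1, 1)

Row-insert the values π_1, π_2, … into P one at a time, bumping the leftmost entry strictly greater than the inserted value down to the next row. The recording tableau Q records, in position (i, j), the step at which that cell was added to P.
  Insert 7 (step 1): P = [7];  Q = [1]
  Insert 5 (step 2): P = [5] / [7];  Q = [1] / [2]
  Insert 3 (step 3): P = [3] / [5] / [7];  Q = [1] / [2] / [3]
  Insert 1 (step 4): P = [1] / [3] / [5] / [7];  Q = [1] / [2] / [3] / [4]
  Insert 4 (step 5): P = [1, 4] / [3] / [5] / [7];  Q = [1, 5] / [2] / [3] / [4]
  Insert 2 (step 6): P = [1, 2] / [3, 4] / [5] / [7];  Q = [1, 5] / [2, 6] / [3] / [4]
  Insert 6 (step 7): P = [1, 2, 6] / [3, 4] / [5] / [7];  Q = [1, 5, 7] / [2, 6] / [3] / [4]
Final shape: (3, 2, 1, 1).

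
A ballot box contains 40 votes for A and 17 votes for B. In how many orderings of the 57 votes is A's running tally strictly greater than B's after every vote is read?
Strict-lead orderings = 56348581901535

Total orderings of the 57 votes with 40 for A: C(57, 40) = 139646485582065. By the Bertrand ballot formula (Cycle Lemma / reflection principle), the number of orderings in which A is strictly ahead of B throughout is (p − q)/(p + q) · C(p + q, p) = (40 − 17)/(40 + 17) · 139646485582065 = 56348581901535.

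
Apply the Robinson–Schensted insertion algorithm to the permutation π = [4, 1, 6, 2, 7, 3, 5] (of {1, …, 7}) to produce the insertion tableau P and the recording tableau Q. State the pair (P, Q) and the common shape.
P = [1, 2, 3, 5] / [4, 6, 7];  Q = [1, 3, 5, 7] / [2, 4, 6];  common shape = (4, 3)

Row-insert the values π_1, π_2, … into P one at a time, bumping the leftmost entry strictly greater than the inserted value down to the next row. The recording tableau Q records, in position (i, j), the step at which that cell was added to P.
  Insert 4 (step 1): P = [4];  Q = [1]
  Insert 1 (step 2): P = [1] / [4];  Q = [1] / [2]
  Insert 6 (step 3): P = [1, 6] / [4];  Q = [1, 3] / [2]
  Insert 2 (step 4): P = [1, 2] / [4, 6];  Q = [1, 3] / [2, 4]
  Insert 7 (step 5): P = [1, 2, 7] / [4, 6];  Q = [1, 3, 5] / [2, 4]
  Insert 3 (step 6): P = [1, 2, 3] / [4, 6, 7];  Q = [1, 3, 5] / [2, 4, 6]
  Insert 5 (step 7): P = [1, 2, 3, 5] / [4, 6, 7];  Q = [1, 3, 5, 7] / [2, 4, 6]
Final shape: (4, 3).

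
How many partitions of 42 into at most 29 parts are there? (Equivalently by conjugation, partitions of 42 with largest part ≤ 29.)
p(42, parts ≤ 29) = 52902

Use the recurrence p(n, m) = p(n, m−1) + p(n−m, m): either the largest part is < m (count p(n, m−1)) or the largest part is exactly m (remove one copy of m, count p(n−m, m)). With p(0, ·) = 1 this gives p(42, parts ≤ 29) = 52902. (By conjugating Young diagrams, this also counts partitions of 42 into at most 29 parts.)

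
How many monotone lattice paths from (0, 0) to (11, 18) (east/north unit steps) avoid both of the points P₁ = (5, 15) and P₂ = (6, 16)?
Number of paths = 32379249

Inclusion–exclusion. Total paths: C(29, 11) = 34597290. Through P₁: C(20, 5)·C(9, 6) = 1302336. Through P₂: C(22, 6)·C(7, 5) = 1566873. Since P₁ is strictly southwest of P₂, a monotone path through both must visit P₁ then P₂; paths through both = C(20, 5)·C(2, 1)·C(7, 5) = 651168. Avoid both = 34597290 − 1302336 − 1566873 + 651168 = 32379249.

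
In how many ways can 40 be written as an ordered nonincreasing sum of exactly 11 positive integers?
p(40, 11 parts) = 3370

Partitions of n into exactly k parts are in bijection with partitions of n − k into at most k parts (subtract 1 from each part). So p(40, exactly 11) = p(29, parts ≤ 11). Computing via the recurrence p(m, j) = p(m, j−1) + p(m−j, j) gives 3370.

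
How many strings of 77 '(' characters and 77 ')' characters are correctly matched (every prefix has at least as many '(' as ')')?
C_77 = 18793142726809884575211361279087545193250040

These balanced parentheses are counted by the Catalan number C_n = (1/(n + 1)) · C(2n, n). For n = 77: C_77 = (1/78) · C(154, 77) = 1465865132691170996866486179768828525073503120/78 = 18793142726809884575211361279087545193250040.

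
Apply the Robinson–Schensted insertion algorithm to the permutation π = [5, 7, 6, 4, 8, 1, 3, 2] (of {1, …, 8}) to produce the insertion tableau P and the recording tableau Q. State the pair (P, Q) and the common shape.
P = [1, 2, 8] / [3, 6] / [4] / [5] / [7];  Q = [1, 2, 5] / [3, 7] / [4] / [6] / [8];  common shape = (3, 2, 1, 1, 1)

Row-insert the values π_1, π_2, … into P one at a time, bumping the leftmost entry strictly greater than the inserted value down to the next row. The recording tableau Q records, in position (i, j), the step at which that cell was added to P.
  Insert 5 (step 1): P = [5];  Q = [1]
  Insert 7 (step 2): P = [5, 7];  Q = [1, 2]
  Insert 6 (step 3): P = [5, 6] / [7];  Q = [1, 2] / [3]
  Insert 4 (step 4): P = [4, 6] / [5] / [7];  Q = [1, 2] / [3] / [4]
  Insert 8 (step 5): P = [4, 6, 8] / [5] / [7];  Q = [1, 2, 5] / [3] / [4]
  Insert 1 (step 6): P = [1, 6, 8] / [4] / [5] / [7];  Q = [1, 2, 5] / [3] / [4] / [6]
  Insert 3 (step 7): P = [1, 3, 8] / [4, 6] / [5] / [7];  Q = [1, 2, 5] / [3, 7] / [4] / [6]
  Insert 2 (step 8): P = [1, 2, 8] / [3, 6] / [4] / [5] / [7];  Q = [1, 2, 5] / [3, 7] / [4] / [6] / [8]
Final shape: (3, 2, 1, 1, 1).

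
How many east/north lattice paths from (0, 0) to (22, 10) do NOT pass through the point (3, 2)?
Number of paths = 42311490

Total paths from (0, 0) to (22, 10): C(32, 22) = 64512240. Paths through (3, 2): (paths (0, 0) → (3, 2)) × (paths (3, 2) → (22, 10)) = C(5, 3) · C(27, 19) = 10 · 2220075 = 22200750. Avoidance count = 64512240 − 22200750 = 42311490.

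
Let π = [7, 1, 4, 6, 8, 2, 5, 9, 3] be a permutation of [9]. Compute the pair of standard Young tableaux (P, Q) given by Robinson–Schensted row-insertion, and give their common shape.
P = [1, 2, 3, 8, 9] / [4, 5] / [6] / [7];  Q = [1, 3, 4, 5, 8] / [2, 7] / [6] / [9];  common shape = (5, 2, 1, 1)

Row-insert the values π_1, π_2, … into P one at a time, bumping the leftmost entry strictly greater than the inserted value down to the next row. The recording tableau Q records, in position (i, j), the step at which that cell was added to P.
  Insert 7 (step 1): P = [7];  Q = [1]
  Insert 1 (step 2): P = [1] / [7];  Q = [1] / [2]
  Insert 4 (step 3): P = [1, 4] / [7];  Q = [1, 3] / [2]
  Insert 6 (step 4): P = [1, 4, 6] / [7];  Q = [1, 3, 4] / [2]
  Insert 8 (step 5): P = [1, 4, 6, 8] / [7];  Q = [1, 3, 4, 5] / [2]
  Insert 2 (step 6): P = [1, 2, 6, 8] / [4] / [7];  Q = [1, 3, 4, 5] / [2] / [6]
  Insert 5 (step 7): P = [1, 2, 5, 8] / [4, 6] / [7];  Q = [1, 3, 4, 5] / [2, 7] / [6]
  Insert 9 (step 8): P = [1, 2, 5, 8, 9] / [4, 6] / [7];  Q = [1, 3, 4, 5, 8] / [2, 7] / [6]
  Insert 3 (step 9): P = [1, 2, 3, 8, 9] / [4, 5] / [6] / [7];  Q = [1, 3, 4, 5, 8] / [2, 7] / [6] / [9]
Final shape: (5, 2, 1, 1).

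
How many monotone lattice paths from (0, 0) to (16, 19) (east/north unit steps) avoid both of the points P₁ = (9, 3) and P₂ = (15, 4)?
Number of paths = 4005957034

Inclusion–exclusion. Total paths: C(35, 16) = 4059928950. Through P₁: C(12, 9)·C(23, 7) = 53934540. Through P₂: C(19, 15)·C(16, 1) = 62016. Since P₁ is strictly southwest of P₂, a monotone path through both must visit P₁ then P₂; paths through both = C(12, 9)·C(7, 6)·C(16, 1) = 24640. Avoid both = 4059928950 − 53934540 − 62016 + 24640 = 4005957034.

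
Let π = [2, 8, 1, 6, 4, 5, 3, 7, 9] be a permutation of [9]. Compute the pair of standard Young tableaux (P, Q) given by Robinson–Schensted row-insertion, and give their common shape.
P = [1, 3, 5, 7, 9] / [2, 4] / [6] / [8];  Q = [1, 2, 6, 8, 9] / [3, 4] / [5] / [7];  common shape = (5, 2, 1, 1)

Row-insert the values π_1, π_2, … into P one at a time, bumping the leftmost entry strictly greater than the inserted value down to the next row. The recording tableau Q records, in position (i, j), the step at which that cell was added to P.
  Insert 2 (step 1): P = [2];  Q = [1]
  Insert 8 (step 2): P = [2, 8];  Q = [1, 2]
  Insert 1 (step 3): P = [1, 8] / [2];  Q = [1, 2] / [3]
  Insert 6 (step 4): P = [1, 6] / [2, 8];  Q = [1, 2] / [3, 4]
  Insert 4 (step 5): P = [1, 4] / [2, 6] / [8];  Q = [1, 2] / [3, 4] / [5]
  Insert 5 (step 6): P = [1, 4, 5] / [2, 6] / [8];  Q = [1, 2, 6] / [3, 4] / [5]
  Insert 3 (step 7): P = [1, 3, 5] / [2, 4] / [6] / [8];  Q = [1, 2, 6] / [3, 4] / [5] / [7]
  Insert 7 (step 8): P = [1, 3, 5, 7] / [2, 4] / [6] / [8];  Q = [1, 2, 6, 8] / [3, 4] / [5] / [7]
  Insert 9 (step 9): P = [1, 3, 5, 7, 9] / [2, 4] / [6] / [8];  Q = [1, 2, 6, 8, 9] / [3, 4] / [5] / [7]
Final shape: (5, 2, 1, 1).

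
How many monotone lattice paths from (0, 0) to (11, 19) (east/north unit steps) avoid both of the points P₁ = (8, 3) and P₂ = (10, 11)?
Number of paths = 51359796

Inclusion–exclusion. Total paths: C(30, 11) = 54627300. Through P₁: C(11, 8)·C(19, 3) = 159885. Through P₂: C(21, 10)·C(9, 1) = 3174444. Since P₁ is strictly southwest of P₂, a monotone path through both must visit P₁ then P₂; paths through both = C(11, 8)·C(10, 2)·C(9, 1) = 66825. Avoid both = 54627300 − 159885 − 3174444 + 66825 = 51359796.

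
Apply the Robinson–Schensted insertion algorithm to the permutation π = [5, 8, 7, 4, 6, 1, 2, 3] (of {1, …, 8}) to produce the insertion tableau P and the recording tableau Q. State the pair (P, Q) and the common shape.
P = [1, 2, 3] / [4, 6] / [5, 7] / [8];  Q = [1, 2, 8] / [3, 5] / [4, 7] / [6];  common shape = (3, 2, 2, 1)

Row-insert the values π_1, π_2, … into P one at a time, bumping the leftmost entry strictly greater than the inserted value down to the next row. The recording tableau Q records, in position (i, j), the step at which that cell was added to P.
  Insert 5 (step 1): P = [5];  Q = [1]
  Insert 8 (step 2): P = [5, 8];  Q = [1, 2]
  Insert 7 (step 3): P = [5, 7] / [8];  Q = [1, 2] / [3]
  Insert 4 (step 4): P = [4, 7] / [5] / [8];  Q = [1, 2] / [3] / [4]
  Insert 6 (step 5): P = [4, 6] / [5, 7] / [8];  Q = [1, 2] / [3, 5] / [4]
  Insert 1 (step 6): P = [1, 6] / [4, 7] / [5] / [8];  Q = [1, 2] / [3, 5] / [4] / [6]
  Insert 2 (step 7): P = [1, 2] / [4, 6] / [5, 7] / [8];  Q = [1, 2] / [3, 5] / [4, 7] / [6]
  Insert 3 (step 8): P = [1, 2, 3] / [4, 6] / [5, 7] / [8];  Q = [1, 2, 8] / [3, 5] / [4, 7] / [6]
Final shape: (3, 2, 2, 1).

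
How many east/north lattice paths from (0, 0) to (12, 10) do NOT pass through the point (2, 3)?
Number of paths = 452166

Total paths from (0, 0) to (12, 10): C(22, 12) = 646646. Paths through (2, 3): (paths (0, 0) → (2, 3)) × (paths (2, 3) → (12, 10)) = C(5, 2) · C(17, 10) = 10 · 19448 = 194480. Avoidance count = 646646 − 194480 = 452166.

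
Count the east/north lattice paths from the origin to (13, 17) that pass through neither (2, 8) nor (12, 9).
Number of paths = 109560735

Inclusion–exclusion. Total paths: C(30, 13) = 119759850. Through P₁: C(10, 2)·C(20, 11) = 7558200. Through P₂: C(21, 12)·C(9, 1) = 2645370. Since P₁ is strictly southwest of P₂, a monotone path through both must visit P₁ then P₂; paths through both = C(10, 2)·C(11, 10)·C(9, 1) = 4455. Avoid both = 119759850 − 7558200 − 2645370 + 4455 = 109560735.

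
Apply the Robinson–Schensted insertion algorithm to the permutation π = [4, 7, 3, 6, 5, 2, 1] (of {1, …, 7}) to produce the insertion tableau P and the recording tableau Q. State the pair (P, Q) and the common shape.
P = [1, 5] / [2, 6] / [3] / [4] / [7];  Q = [1, 2] / [3, 4] / [5] / [6] / [7];  common shape = (2, 2, 1, 1, 1)

Row-insert the values π_1, π_2, … into P one at a time, bumping the leftmost entry strictly greater than the inserted value down to the next row. The recording tableau Q records, in position (i, j), the step at which that cell was added to P.
  Insert 4 (step 1): P = [4];  Q = [1]
  Insert 7 (step 2): P = [4, 7];  Q = [1, 2]
  Insert 3 (step 3): P = [3, 7] / [4];  Q = [1, 2] / [3]
  Insert 6 (step 4): P = [3, 6] / [4, 7];  Q = [1, 2] / [3, 4]
  Insert 5 (step 5): P = [3, 5] / [4, 6] / [7];  Q = [1, 2] / [3, 4] / [5]
  Insert 2 (step 6): P = [2, 5] / [3, 6] / [4] / [7];  Q = [1, 2] / [3, 4] / [5] / [6]
  Insert 1 (step 7): P = [1, 5] / [2, 6] / [3] / [4] / [7];  Q = [1, 2] / [3, 4] / [5] / [6] / [7]
Final shape: (2, 2, 1, 1, 1).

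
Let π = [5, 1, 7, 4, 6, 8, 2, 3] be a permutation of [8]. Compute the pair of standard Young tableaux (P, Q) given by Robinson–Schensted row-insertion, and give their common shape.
P = [1, 2, 3, 8] / [4, 6] / [5, 7];  Q = [1, 3, 5, 6] / [2, 4] / [7, 8];  common shape = (4, 2, 2)

Row-insert the values π_1, π_2, … into P one at a time, bumping the leftmost entry strictly greater than the inserted value down to the next row. The recording tableau Q records, in position (i, j), the step at which that cell was added to P.
  Insert 5 (step 1): P = [5];  Q = [1]
  Insert 1 (step 2): P = [1] / [5];  Q = [1] / [2]
  Insert 7 (step 3): P = [1, 7] / [5];  Q = [1, 3] / [2]
  Insert 4 (step 4): P = [1, 4] / [5, 7];  Q = [1, 3] / [2, 4]
  Insert 6 (step 5): P = [1, 4, 6] / [5, 7];  Q = [1, 3, 5] / [2, 4]
  Insert 8 (step 6): P = [1, 4, 6, 8] / [5, 7];  Q = [1, 3, 5, 6] / [2, 4]
  Insert 2 (step 7): P = [1, 2, 6, 8] / [4, 7] / [5];  Q = [1, 3, 5, 6] / [2, 4] / [7]
  Insert 3 (step 8): P = [1, 2, 3, 8] / [4, 6] / [5, 7];  Q = [1, 3, 5, 6] / [2, 4] / [7, 8]
Final shape: (4, 2, 2).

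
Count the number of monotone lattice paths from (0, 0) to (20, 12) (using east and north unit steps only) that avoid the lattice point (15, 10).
Number of paths = 157148880

Total paths from (0, 0) to (20, 12): C(32, 20) = 225792840. Paths through (15, 10): (paths (0, 0) → (15, 10)) × (paths (15, 10) → (20, 12)) = C(25, 15) · C(7, 5) = 3268760 · 21 = 68643960. Avoidance count = 225792840 − 68643960 = 157148880.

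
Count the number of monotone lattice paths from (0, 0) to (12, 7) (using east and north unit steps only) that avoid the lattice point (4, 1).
Number of paths = 35373

Total paths from (0, 0) to (12, 7): C(19, 12) = 50388. Paths through (4, 1): (paths (0, 0) → (4, 1)) × (paths (4, 1) → (12, 7)) = C(5, 4) · C(14, 8) = 5 · 3003 = 15015. Avoidance count = 50388 − 15015 = 35373.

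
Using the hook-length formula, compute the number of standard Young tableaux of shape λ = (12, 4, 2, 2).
# SYT of shape (12, 4, 2, 2) = 3627936

Hook-length formula: f^λ = n! / Π hook(c), product over all cells c of the Young diagram. For λ = (12, 4, 2, 2), n = 20 boxes. Hook lengths by row (left-to-right, top-to-bottom): [15, 14, 11, 10, 8, 7, 6, 5, 4, 3, 2, 1]; [6, 5, 2, 1]; [3, 2]; [2, 1]. Product of hooks = 670602240000. So f^λ = 20! / 670602240000 = 2432902008176640000 / 670602240000 = 3627936.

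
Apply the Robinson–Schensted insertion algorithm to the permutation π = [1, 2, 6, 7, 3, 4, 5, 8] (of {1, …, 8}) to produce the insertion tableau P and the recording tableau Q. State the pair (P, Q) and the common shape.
P = [1, 2, 3, 4, 5, 8] / [6, 7];  Q = [1, 2, 3, 4, 7, 8] / [5, 6];  common shape = (6, 2)

Row-insert the values π_1, π_2, … into P one at a time, bumping the leftmost entry strictly greater than the inserted value down to the next row. The recording tableau Q records, in position (i, j), the step at which that cell was added to P.
  Insert 1 (step 1): P = [1];  Q = [1]
  Insert 2 (step 2): P = [1, 2];  Q = [1, 2]
  Insert 6 (step 3): P = [1, 2, 6];  Q = [1, 2, 3]
  Insert 7 (step 4): P = [1, 2, 6, 7];  Q = [1, 2, 3, 4]
  Insert 3 (step 5): P = [1, 2, 3, 7] / [6];  Q = [1, 2, 3, 4] / [5]
  Insert 4 (step 6): P = [1, 2, 3, 4] / [6, 7];  Q = [1, 2, 3, 4] / [5, 6]
  Insert 5 (step 7): P = [1, 2, 3, 4, 5] / [6, 7];  Q = [1, 2, 3, 4, 7] / [5, 6]
  Insert 8 (step 8): P = [1, 2, 3, 4, 5, 8] / [6, 7];  Q = [1, 2, 3, 4, 7, 8] / [5, 6]
Final shape: (6, 2).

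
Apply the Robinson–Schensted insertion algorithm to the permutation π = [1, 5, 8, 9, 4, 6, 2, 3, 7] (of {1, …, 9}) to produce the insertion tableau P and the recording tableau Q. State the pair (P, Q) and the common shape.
P = [1, 2, 3, 7] / [4, 6, 9] / [5, 8];  Q = [1, 2, 3, 4] / [5, 6, 9] / [7, 8];  common shape = (4, 3, 2)

Row-insert the values π_1, π_2, … into P one at a time, bumping the leftmost entry strictly greater than the inserted value down to the next row. The recording tableau Q records, in position (i, j), the step at which that cell was added to P.
  Insert 1 (step 1): P = [1];  Q = [1]
  Insert 5 (step 2): P = [1, 5];  Q = [1, 2]
  Insert 8 (step 3): P = [1, 5, 8];  Q = [1, 2, 3]
  Insert 9 (step 4): P = [1, 5, 8, 9];  Q = [1, 2, 3, 4]
  Insert 4 (step 5): P = [1, 4, 8, 9] / [5];  Q = [1, 2, 3, 4] / [5]
  Insert 6 (step 6): P = [1, 4, 6, 9] / [5, 8];  Q = [1, 2, 3, 4] / [5, 6]
  Insert 2 (step 7): P = [1, 2, 6, 9] / [4, 8] / [5];  Q = [1, 2, 3, 4] / [5, 6] / [7]
  Insert 3 (step 8): P = [1, 2, 3, 9] / [4, 6] / [5, 8];  Q = [1, 2, 3, 4] / [5, 6] / [7, 8]
  Insert 7 (step 9): P = [1, 2, 3, 7] / [4, 6, 9] / [5, 8];  Q = [1, 2, 3, 4] / [5, 6, 9] / [7, 8]
Final shape: (4, 3, 2).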